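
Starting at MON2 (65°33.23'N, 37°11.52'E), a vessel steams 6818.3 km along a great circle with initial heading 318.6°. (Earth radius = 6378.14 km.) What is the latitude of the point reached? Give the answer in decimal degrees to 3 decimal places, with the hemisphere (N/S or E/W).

45.237°N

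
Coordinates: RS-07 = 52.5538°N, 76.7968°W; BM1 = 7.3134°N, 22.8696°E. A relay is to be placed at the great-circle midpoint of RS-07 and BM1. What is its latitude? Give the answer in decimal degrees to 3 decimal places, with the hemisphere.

40.652°N

Bx = cos φ₂ cos Δλ = -0.166545,  By = cos φ₂ sin Δλ = 0.977782
φₘ = atan2(sin φ₁ + sin φ₂, √((cos φ₁ + Bx)² + By²)) = 40.65225°
λₘ = λ₁ + atan2(By, cos φ₁ + Bx) = -11.09608°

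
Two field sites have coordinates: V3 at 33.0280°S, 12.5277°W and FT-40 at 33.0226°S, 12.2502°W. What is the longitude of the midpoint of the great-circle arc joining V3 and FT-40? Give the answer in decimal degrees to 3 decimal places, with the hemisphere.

Bx = cos φ₂ cos Δλ = 0.838446,  By = cos φ₂ sin Δλ = 0.004061
φₘ = atan2(sin φ₁ + sin φ₂, √((cos φ₁ + Bx)² + By²)) = -33.02538°
λₘ = λ₁ + atan2(By, cos φ₁ + Bx) = -12.38895°

12.389°W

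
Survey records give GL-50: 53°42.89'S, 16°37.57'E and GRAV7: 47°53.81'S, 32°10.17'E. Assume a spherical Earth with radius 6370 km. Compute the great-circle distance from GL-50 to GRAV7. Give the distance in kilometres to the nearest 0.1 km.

1265.3 km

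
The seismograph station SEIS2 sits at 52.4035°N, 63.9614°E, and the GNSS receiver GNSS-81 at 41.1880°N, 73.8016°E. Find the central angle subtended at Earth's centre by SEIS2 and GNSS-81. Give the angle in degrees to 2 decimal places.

Δφ = -11.2155°,  Δλ = 9.8402°
a = sin²(Δφ/2) + cos φ₁ cos φ₂ sin²(Δλ/2) = 0.012926
c = 2·arcsin(√a) = 0.227878 rad = 13.0565°

13.06°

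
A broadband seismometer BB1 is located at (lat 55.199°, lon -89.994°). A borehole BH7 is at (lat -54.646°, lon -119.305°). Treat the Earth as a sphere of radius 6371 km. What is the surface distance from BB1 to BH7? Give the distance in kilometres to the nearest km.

Δφ = -109.8450°,  Δλ = -29.3110°
a = sin²(Δφ/2) + cos φ₁ cos φ₂ sin²(Δλ/2) = 0.690878
c = 2·arcsin(√a) = 1.962491 rad = 112.4425°
d = R·c = 6371 × 1.962491 = 12503.0 km

12503 km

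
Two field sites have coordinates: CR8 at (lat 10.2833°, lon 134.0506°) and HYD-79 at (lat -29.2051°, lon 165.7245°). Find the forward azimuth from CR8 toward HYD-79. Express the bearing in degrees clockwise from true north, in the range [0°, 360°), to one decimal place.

Δλ = 31.6739°
y = sin Δλ · cos φ₂ = 0.458335
x = cos φ₁ sin φ₂ − sin φ₁ cos φ₂ cos Δλ = -0.612712
θ = atan2(y, x) = 143.2020° → 143.2020° (mod 360°)

143.2°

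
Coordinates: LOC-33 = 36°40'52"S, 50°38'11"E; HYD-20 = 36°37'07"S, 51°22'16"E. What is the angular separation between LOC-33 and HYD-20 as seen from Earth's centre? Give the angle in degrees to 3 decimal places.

0.593°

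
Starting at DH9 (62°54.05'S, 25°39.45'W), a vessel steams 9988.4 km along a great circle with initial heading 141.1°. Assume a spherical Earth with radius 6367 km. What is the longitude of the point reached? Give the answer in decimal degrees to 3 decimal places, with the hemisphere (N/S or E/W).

DH9: φ = -62.90083°, λ = -25.65750°
δ = d/R = 9988.4/6367 = 1.568777 rad
φ₂ = arcsin(sin φ₁ cos δ + cos φ₁ sin δ cos θ)
   = arcsin(-0.89022·0.00202 + 0.45553·1.00000·-0.77824) = -20.87387°
λ₂ = λ₁ + atan2(sin θ sin δ cos φ₁, cos δ − sin φ₁ sin φ₂) = 112.11533°

112.115°E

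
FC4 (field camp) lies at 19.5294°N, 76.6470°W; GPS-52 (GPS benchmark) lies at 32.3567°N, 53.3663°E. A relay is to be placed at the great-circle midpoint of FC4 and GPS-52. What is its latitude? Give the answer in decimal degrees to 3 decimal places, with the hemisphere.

Bx = cos φ₂ cos Δλ = -0.543134,  By = cos φ₂ sin Δλ = 0.646977
φₘ = atan2(sin φ₁ + sin φ₂, √((cos φ₁ + Bx)² + By²)) = 48.83272°
λₘ = λ₁ + atan2(By, cos φ₁ + Bx) = -18.33131°

48.833°N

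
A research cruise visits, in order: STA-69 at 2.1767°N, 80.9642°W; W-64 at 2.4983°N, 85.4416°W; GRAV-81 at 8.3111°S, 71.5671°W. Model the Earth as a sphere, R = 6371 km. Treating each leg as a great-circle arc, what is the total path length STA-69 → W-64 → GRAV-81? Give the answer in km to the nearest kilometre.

STA-69→W-64: c = 0.078282 rad, d = 498.73 km
W-64→GRAV-81: c = 0.306440 rad, d = 1952.33 km
Total = 498.73 + 1952.33 = 2451.06 km

2451 km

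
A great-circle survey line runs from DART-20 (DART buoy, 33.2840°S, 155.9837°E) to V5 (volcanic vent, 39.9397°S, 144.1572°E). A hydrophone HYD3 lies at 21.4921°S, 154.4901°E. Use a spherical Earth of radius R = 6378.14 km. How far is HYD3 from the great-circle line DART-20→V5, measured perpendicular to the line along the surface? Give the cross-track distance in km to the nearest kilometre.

1122 km

δ₁₃ = central angle DART-20→HYD3 = 0.207097 rad  (haversine)
θ₁₃ = bearing DART-20→HYD3 = 353.226°,  θ₁₂ = bearing DART-20→V5 = 231.536°
dₓₜ = R·arcsin(sin δ₁₃ · sin(θ₁₃ − θ₁₂)) = 6378.14·arcsin(0.20562·sin(121.691°)) = 1121.699 km
|dₓₜ| = 1121.699 km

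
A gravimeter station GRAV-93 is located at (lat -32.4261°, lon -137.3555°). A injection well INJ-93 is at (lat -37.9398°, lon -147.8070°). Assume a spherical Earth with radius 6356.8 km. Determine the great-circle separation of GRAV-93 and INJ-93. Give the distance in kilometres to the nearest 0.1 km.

1126.9 km

Δφ = -5.5137°,  Δλ = -10.4515°
a = sin²(Δφ/2) + cos φ₁ cos φ₂ sin²(Δλ/2) = 0.007836
c = 2·arcsin(√a) = 0.177271 rad = 10.1569°
d = R·c = 6356.8 × 0.177271 = 1126.9 km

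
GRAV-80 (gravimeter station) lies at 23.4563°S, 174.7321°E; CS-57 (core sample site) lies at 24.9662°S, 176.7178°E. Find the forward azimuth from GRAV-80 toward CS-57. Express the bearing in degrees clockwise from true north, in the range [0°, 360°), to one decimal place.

Δλ = 1.9857°
y = sin Δλ · cos φ₂ = 0.031412
x = cos φ₁ sin φ₂ − sin φ₁ cos φ₂ cos Δλ = -0.026566
θ = atan2(y, x) = 130.2223° → 130.2223° (mod 360°)

130.2°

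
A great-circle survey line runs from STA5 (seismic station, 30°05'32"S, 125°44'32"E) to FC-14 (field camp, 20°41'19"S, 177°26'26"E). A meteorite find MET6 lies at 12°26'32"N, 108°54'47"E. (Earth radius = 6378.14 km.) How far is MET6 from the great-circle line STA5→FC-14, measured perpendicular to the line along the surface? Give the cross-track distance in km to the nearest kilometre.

4506 km

STA5: φ = -30.09222°, λ = +125.74222°
FC-14: φ = -20.68861°, λ = +177.44056°
MET6: φ = +12.44222°, λ = +108.91306°
δ₁₃ = central angle STA5→MET6 = 0.794438 rad  (haversine)
θ₁₃ = bearing STA5→MET6 = 336.655°,  θ₁₂ = bearing STA5→FC-14 = 91.166°
dₓₜ = R·arcsin(sin δ₁₃ · sin(θ₁₃ − θ₁₂)) = 6378.14·arcsin(0.71347·sin(245.489°)) = -4506.136 km
|dₓₜ| = 4506.136 km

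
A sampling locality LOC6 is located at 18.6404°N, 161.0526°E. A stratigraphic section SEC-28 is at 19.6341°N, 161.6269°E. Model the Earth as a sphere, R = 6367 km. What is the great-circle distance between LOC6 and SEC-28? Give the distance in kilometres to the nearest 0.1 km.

Δφ = 0.9937°,  Δλ = 0.5743°
a = sin²(Δφ/2) + cos φ₁ cos φ₂ sin²(Δλ/2) = 0.000098
c = 2·arcsin(√a) = 0.019760 rad = 1.1322°
d = R·c = 6367 × 0.019760 = 125.8 km

125.8 km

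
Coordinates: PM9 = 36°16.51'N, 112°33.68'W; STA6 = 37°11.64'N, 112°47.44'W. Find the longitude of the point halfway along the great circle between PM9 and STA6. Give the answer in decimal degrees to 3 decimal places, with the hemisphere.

112.675°W

PM9: φ = +36.27517°, λ = -112.56133°
STA6: φ = +37.19400°, λ = -112.79067°
Bx = cos φ₂ cos Δλ = 0.796587,  By = cos φ₂ sin Δλ = -0.003188
φₘ = atan2(sin φ₁ + sin φ₂, √((cos φ₁ + Bx)² + By²)) = 36.73464°
λₘ = λ₁ + atan2(By, cos φ₁ + Bx) = -112.67531°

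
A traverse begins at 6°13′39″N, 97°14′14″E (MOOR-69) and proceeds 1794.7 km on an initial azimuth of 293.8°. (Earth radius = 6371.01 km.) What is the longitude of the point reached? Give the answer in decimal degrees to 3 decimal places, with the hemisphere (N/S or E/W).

82.139°E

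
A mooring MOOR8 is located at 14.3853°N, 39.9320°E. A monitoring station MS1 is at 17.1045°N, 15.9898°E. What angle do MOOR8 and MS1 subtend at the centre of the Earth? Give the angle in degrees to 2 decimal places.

23.19°

Δφ = 2.7192°,  Δλ = -23.9422°
a = sin²(Δφ/2) + cos φ₁ cos φ₂ sin²(Δλ/2) = 0.040393
c = 2·arcsin(√a) = 0.404718 rad = 23.1886°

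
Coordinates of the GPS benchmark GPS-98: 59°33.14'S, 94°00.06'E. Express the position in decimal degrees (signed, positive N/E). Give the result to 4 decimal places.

-59.5523°, +94.0010°

lat: 59.5523° S → -59.5523°
lon: 94.0010° E → +94.0010°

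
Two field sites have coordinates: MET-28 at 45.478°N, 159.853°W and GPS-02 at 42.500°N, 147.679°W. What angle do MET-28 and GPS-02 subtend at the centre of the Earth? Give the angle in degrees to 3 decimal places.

Δφ = -2.9780°,  Δλ = 12.1740°
a = sin²(Δφ/2) + cos φ₁ cos φ₂ sin²(Δλ/2) = 0.006488
c = 2·arcsin(√a) = 0.161272 rad = 9.2402°

9.240°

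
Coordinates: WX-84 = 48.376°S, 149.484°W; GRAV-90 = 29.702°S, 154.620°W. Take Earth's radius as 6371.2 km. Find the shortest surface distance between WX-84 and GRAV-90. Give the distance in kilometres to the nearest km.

2122 km

Δφ = 18.6740°,  Δλ = -5.1360°
a = sin²(Δφ/2) + cos φ₁ cos φ₂ sin²(Δλ/2) = 0.027480
c = 2·arcsin(√a) = 0.333082 rad = 19.0842°
d = R·c = 6371.2 × 0.333082 = 2122.1 km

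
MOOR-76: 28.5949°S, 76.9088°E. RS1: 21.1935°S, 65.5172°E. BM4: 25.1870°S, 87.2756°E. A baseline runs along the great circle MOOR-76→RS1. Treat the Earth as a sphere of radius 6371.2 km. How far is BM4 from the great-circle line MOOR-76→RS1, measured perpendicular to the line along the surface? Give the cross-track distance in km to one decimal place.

848.6 km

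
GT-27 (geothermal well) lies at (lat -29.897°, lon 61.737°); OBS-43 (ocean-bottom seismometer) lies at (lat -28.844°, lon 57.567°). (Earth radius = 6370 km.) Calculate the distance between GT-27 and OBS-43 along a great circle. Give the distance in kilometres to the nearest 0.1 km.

420.6 km

Δφ = 1.0530°,  Δλ = -4.1700°
a = sin²(Δφ/2) + cos φ₁ cos φ₂ sin²(Δλ/2) = 0.001090
c = 2·arcsin(√a) = 0.066030 rad = 3.7832°
d = R·c = 6370 × 0.066030 = 420.6 km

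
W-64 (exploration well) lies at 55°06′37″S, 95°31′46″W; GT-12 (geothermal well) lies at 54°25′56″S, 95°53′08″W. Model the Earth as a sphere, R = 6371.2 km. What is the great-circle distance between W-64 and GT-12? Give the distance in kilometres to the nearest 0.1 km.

W-64: φ = -55.11028°, λ = -95.52944°
GT-12: φ = -54.43222°, λ = -95.88556°
Δφ = 0.6781°,  Δλ = -0.3561°
a = sin²(Δφ/2) + cos φ₁ cos φ₂ sin²(Δλ/2) = 0.000038
c = 2·arcsin(√a) = 0.012365 rad = 0.7085°
d = R·c = 6371.2 × 0.012365 = 78.8 km

78.8 km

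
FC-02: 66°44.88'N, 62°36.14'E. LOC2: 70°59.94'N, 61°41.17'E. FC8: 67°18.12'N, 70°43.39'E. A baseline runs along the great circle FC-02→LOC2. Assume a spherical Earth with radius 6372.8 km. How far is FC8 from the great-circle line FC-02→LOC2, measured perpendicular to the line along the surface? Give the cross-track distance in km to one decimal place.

352.6 km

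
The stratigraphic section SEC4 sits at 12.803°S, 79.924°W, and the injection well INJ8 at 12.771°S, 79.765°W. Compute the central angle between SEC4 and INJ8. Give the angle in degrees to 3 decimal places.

Δφ = 0.0320°,  Δλ = 0.1590°
a = sin²(Δφ/2) + cos φ₁ cos φ₂ sin²(Δλ/2) = 0.000002
c = 2·arcsin(√a) = 0.002763 rad = 0.1583°

0.158°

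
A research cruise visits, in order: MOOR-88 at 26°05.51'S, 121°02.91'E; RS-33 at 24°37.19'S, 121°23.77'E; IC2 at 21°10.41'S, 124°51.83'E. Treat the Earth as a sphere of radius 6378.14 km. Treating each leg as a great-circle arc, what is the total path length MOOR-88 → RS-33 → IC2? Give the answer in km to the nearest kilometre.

MOOR-88: φ = -26.09183°, λ = +121.04850°
RS-33: φ = -24.61983°, λ = +121.39617°
IC2: φ = -21.17350°, λ = +124.86383°
MOOR-88→RS-33: c = 0.026270 rad, d = 167.55 km
RS-33→IC2: c = 0.082005 rad, d = 523.04 km
Total = 167.55 + 523.04 = 690.59 km

691 km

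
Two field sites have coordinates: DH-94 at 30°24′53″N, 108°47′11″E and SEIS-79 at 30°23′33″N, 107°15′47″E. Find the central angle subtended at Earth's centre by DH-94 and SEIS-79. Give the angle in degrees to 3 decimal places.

1.314°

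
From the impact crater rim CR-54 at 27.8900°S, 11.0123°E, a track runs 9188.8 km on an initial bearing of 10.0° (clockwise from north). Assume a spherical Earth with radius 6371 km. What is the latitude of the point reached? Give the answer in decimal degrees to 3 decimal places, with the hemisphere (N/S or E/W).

53.446°N

δ = d/R = 9188.8/6371 = 1.442285 rad
φ₂ = arcsin(sin φ₁ cos δ + cos φ₁ sin δ cos θ)
   = arcsin(-0.46778·0.12816 + 0.88385·0.99175·0.98481) = 53.44573°
λ₂ = λ₁ + atan2(sin θ sin δ cos φ₁, cos δ − sin φ₁ sin φ₂) = 27.81969°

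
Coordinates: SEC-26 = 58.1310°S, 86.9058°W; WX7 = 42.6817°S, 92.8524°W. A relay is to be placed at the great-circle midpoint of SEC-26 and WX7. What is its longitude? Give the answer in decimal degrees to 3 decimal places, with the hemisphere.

Bx = cos φ₂ cos Δλ = 0.731175,  By = cos φ₂ sin Δλ = -0.076161
φₘ = atan2(sin φ₁ + sin φ₂, √((cos φ₁ + Bx)² + By²)) = -50.44323°
λₘ = λ₁ + atan2(By, cos φ₁ + Bx) = -90.36715°

90.367°W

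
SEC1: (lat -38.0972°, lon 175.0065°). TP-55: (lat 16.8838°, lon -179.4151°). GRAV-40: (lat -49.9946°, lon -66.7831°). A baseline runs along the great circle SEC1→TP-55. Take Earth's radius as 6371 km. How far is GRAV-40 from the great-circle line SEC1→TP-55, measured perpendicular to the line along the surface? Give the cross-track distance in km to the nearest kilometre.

δ₁₃ = central angle SEC1→GRAV-40 = 1.335160 rad  (haversine)
θ₁₃ = bearing SEC1→GRAV-40 = 144.366°,  θ₁₂ = bearing SEC1→TP-55 = 6.502°
dₓₜ = R·arcsin(sin δ₁₃ · sin(θ₁₃ − θ₁₂)) = 6371·arcsin(0.97237·sin(137.865°)) = 4527.716 km
|dₓₜ| = 4527.716 km

4528 km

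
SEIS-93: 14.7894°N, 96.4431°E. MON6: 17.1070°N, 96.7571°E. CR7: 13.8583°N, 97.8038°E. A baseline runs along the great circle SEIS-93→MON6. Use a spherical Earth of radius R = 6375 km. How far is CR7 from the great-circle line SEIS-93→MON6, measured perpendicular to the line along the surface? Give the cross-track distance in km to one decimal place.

δ₁₃ = central angle SEIS-93→CR7 = 0.028170 rad  (haversine)
θ₁₃ = bearing SEIS-93→CR7 = 125.061°,  θ₁₂ = bearing SEIS-93→MON6 = 7.380°
dₓₜ = R·arcsin(sin δ₁₃ · sin(θ₁₃ − θ₁₂)) = 6375·arcsin(0.02817·sin(117.682°)) = 159.025 km
|dₓₜ| = 159.025 km

159.0 km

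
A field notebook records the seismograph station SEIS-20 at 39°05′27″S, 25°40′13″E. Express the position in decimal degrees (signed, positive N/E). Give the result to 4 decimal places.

lat: 39.0908° S → -39.0908°
lon: 25.6703° E → +25.6703°

-39.0908°, +25.6703°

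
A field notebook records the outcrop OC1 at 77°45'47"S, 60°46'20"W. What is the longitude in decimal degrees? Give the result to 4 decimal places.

60.7722°W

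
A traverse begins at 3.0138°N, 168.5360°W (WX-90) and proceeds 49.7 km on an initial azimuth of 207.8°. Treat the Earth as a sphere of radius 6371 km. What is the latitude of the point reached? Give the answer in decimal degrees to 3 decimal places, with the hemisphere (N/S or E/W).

δ = d/R = 49.7/6371 = 0.007801 rad
φ₂ = arcsin(sin φ₁ cos δ + cos φ₁ sin δ cos θ)
   = arcsin(0.05258·0.99997 + 0.99862·0.00780·-0.88458) = 2.61841°
λ₂ = λ₁ + atan2(sin θ sin δ cos φ₁, cos δ − sin φ₁ sin φ₂) = -168.74467°

2.618°N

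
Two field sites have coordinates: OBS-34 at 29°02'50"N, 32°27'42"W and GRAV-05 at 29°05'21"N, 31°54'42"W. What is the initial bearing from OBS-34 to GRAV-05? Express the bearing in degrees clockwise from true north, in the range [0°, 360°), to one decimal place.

84.9°

OBS-34: φ = +29.04722°, λ = -32.46167°
GRAV-05: φ = +29.08917°, λ = -31.91167°
Δλ = 0.5500°
y = sin Δλ · cos φ₂ = 0.008388
x = cos φ₁ sin φ₂ − sin φ₁ cos φ₂ cos Δλ = 0.000752
θ = atan2(y, x) = 84.8798° → 84.8798° (mod 360°)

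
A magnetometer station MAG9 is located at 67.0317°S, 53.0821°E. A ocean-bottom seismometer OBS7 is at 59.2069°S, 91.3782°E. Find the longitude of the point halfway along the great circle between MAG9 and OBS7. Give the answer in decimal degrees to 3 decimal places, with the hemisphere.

74.912°E

Bx = cos φ₂ cos Δλ = 0.401780,  By = cos φ₂ sin Δλ = 0.317262
φₘ = atan2(sin φ₁ + sin φ₂, √((cos φ₁ + Bx)² + By²)) = -64.38761°
λₘ = λ₁ + atan2(By, cos φ₁ + Bx) = 74.91228°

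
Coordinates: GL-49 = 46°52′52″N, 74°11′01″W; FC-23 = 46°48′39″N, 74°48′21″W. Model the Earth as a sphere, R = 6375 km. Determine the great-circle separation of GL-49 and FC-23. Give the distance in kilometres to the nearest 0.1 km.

48.0 km

GL-49: φ = +46.88111°, λ = -74.18361°
FC-23: φ = +46.81083°, λ = -74.80583°
Δφ = -0.0703°,  Δλ = -0.6222°
a = sin²(Δφ/2) + cos φ₁ cos φ₂ sin²(Δλ/2) = 0.000014
c = 2·arcsin(√a) = 0.007528 rad = 0.4313°
d = R·c = 6375 × 0.007528 = 48.0 km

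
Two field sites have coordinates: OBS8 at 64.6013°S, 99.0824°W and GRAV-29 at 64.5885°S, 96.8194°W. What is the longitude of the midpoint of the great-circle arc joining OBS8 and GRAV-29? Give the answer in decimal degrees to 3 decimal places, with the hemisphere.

97.951°W

Bx = cos φ₂ cos Δλ = 0.428782,  By = cos φ₂ sin Δλ = 0.016944
φₘ = atan2(sin φ₁ + sin φ₂, √((cos φ₁ + Bx)² + By²)) = -64.59923°
λₘ = λ₁ + atan2(By, cos φ₁ + Bx) = -97.95063°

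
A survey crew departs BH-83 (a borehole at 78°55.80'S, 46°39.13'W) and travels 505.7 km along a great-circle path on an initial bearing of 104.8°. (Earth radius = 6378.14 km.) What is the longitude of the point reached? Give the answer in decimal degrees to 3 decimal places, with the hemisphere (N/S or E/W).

BH-83: φ = -78.93000°, λ = -46.65217°
δ = d/R = 505.7/6378.14 = 0.079286 rad
φ₂ = arcsin(sin φ₁ cos δ + cos φ₁ sin δ cos θ)
   = arcsin(-0.98139·0.99686 + 0.19201·0.07920·-0.25545) = -79.17183°
λ₂ = λ₁ + atan2(sin θ sin δ cos φ₁, cos δ − sin φ₁ sin φ₂) = -22.59726°

22.597°W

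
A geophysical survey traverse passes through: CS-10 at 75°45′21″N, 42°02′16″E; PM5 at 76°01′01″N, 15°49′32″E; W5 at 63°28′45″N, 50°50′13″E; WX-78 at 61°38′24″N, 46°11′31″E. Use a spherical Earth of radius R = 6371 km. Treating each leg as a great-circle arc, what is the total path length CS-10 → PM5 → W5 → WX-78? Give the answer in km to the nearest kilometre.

2902 km

CS-10: φ = +75.75583°, λ = +42.03778°
PM5: φ = +76.01694°, λ = +15.82556°
W5: φ = +63.47917°, λ = +50.83694°
WX-78: φ = +61.64000°, λ = +46.19194°
CS-10→PM5: c = 0.110732 rad, d = 705.47 km
PM5→W5: c = 0.295598 rad, d = 1883.26 km
W5→WX-78: c = 0.049235 rad, d = 313.67 km
Total = 705.47 + 1883.26 + 313.67 = 2902.40 km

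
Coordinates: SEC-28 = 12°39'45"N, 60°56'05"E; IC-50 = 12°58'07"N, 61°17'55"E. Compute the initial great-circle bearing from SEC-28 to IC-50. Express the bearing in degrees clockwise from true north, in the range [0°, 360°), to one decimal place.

49.2°

SEC-28: φ = +12.66250°, λ = +60.93472°
IC-50: φ = +12.96861°, λ = +61.29861°
Δλ = 0.3639°
y = sin Δλ · cos φ₂ = 0.006189
x = cos φ₁ sin φ₂ − sin φ₁ cos φ₂ cos Δλ = 0.005347
θ = atan2(y, x) = 49.1750° → 49.1750° (mod 360°)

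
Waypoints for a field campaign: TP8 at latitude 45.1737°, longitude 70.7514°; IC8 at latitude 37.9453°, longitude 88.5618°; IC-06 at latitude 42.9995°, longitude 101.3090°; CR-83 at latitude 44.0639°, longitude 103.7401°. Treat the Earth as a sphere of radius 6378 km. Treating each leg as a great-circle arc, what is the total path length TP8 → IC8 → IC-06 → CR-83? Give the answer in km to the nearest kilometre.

3127 km

TP8→IC8: c = 0.263789 rad, d = 1682.45 km
IC8→IC-06: c = 0.190568 rad, d = 1215.45 km
IC-06→CR-83: c = 0.035934 rad, d = 229.19 km
Total = 1682.45 + 1215.45 + 229.19 = 3127.08 km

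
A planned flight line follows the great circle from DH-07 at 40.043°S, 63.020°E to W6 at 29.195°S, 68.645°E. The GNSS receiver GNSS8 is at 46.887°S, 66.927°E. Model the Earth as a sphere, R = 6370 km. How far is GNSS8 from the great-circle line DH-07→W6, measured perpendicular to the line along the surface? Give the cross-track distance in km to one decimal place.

δ₁₃ = central angle DH-07→GNSS8 = 0.129254 rad  (haversine)
θ₁₃ = bearing DH-07→GNSS8 = 158.821°,  θ₁₂ = bearing DH-07→W6 = 24.762°
dₓₜ = R·arcsin(sin δ₁₃ · sin(θ₁₃ − θ₁₂)) = 6370·arcsin(0.12889·sin(134.058°)) = 590.885 km
|dₓₜ| = 590.885 km

590.9 km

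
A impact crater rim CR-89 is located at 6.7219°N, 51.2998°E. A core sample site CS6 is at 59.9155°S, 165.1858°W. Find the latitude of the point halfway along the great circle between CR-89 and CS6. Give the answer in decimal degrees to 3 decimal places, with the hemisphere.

Bx = cos φ₂ cos Δλ = -0.403030,  By = cos φ₂ sin Δλ = 0.298070
φₘ = atan2(sin φ₁ + sin φ₂, √((cos φ₁ + Bx)² + By²)) = -48.53780°
λₘ = λ₁ + atan2(By, cos φ₁ + Bx) = 78.09906°

48.538°S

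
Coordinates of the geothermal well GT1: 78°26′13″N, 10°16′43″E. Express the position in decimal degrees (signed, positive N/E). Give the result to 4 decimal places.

+78.4369°, +10.2786°

lat: 78.4369° N → +78.4369°
lon: 10.2786° E → +10.2786°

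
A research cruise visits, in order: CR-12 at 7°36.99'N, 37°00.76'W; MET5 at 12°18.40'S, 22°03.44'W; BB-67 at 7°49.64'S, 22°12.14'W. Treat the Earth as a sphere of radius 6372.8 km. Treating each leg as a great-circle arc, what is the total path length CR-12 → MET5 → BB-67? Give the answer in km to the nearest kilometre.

3263 km

CR-12: φ = +7.61650°, λ = -37.01267°
MET5: φ = -12.30667°, λ = -22.05733°
BB-67: φ = -7.82733°, λ = -22.20233°
CR-12→MET5: c = 0.433864 rad, d = 2764.93 km
MET5→BB-67: c = 0.078219 rad, d = 498.47 km
Total = 2764.93 + 498.47 = 3263.40 km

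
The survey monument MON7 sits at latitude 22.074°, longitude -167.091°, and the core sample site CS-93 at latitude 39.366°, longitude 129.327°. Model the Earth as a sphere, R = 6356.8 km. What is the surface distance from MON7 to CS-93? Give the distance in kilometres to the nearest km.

Δφ = 17.2920°,  Δλ = -63.5820°
a = sin²(Δφ/2) + cos φ₁ cos φ₂ sin²(Δλ/2) = 0.221441
c = 2·arcsin(√a) = 0.979885 rad = 56.1433°
d = R·c = 6356.8 × 0.979885 = 6228.9 km

6229 km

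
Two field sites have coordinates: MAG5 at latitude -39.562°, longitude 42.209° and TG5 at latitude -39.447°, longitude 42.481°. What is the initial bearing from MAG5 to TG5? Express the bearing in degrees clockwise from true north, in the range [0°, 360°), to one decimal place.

Δλ = 0.2720°
y = sin Δλ · cos φ₂ = 0.003666
x = cos φ₁ sin φ₂ − sin φ₁ cos φ₂ cos Δλ = 0.002002
θ = atan2(y, x) = 61.3655° → 61.3655° (mod 360°)

61.4°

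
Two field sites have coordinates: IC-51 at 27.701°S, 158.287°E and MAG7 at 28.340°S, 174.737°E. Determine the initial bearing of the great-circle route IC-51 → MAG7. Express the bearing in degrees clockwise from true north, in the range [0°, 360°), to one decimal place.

Δλ = 16.4500°
y = sin Δλ · cos φ₂ = 0.249238
x = cos φ₁ sin φ₂ − sin φ₁ cos φ₂ cos Δλ = -0.027900
θ = atan2(y, x) = 96.3871° → 96.3871° (mod 360°)

96.4°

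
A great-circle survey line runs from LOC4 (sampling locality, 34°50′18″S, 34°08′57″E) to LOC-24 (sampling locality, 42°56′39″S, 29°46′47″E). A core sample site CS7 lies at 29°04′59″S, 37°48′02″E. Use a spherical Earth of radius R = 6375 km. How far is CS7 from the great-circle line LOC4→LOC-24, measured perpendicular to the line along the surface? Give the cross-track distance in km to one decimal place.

LOC4: φ = -34.83833°, λ = +34.14917°
LOC-24: φ = -42.94417°, λ = +29.77972°
CS7: φ = -29.08306°, λ = +37.80056°
δ₁₃ = central angle LOC4→CS7 = 0.114051 rad  (haversine)
θ₁₃ = bearing LOC4→CS7 = 29.278°,  θ₁₂ = bearing LOC4→LOC-24 = 201.413°
dₓₜ = R·arcsin(sin δ₁₃ · sin(θ₁₃ − θ₁₂)) = 6375·arcsin(0.11380·sin(-172.134°)) = -99.288 km
|dₓₜ| = 99.288 km

99.3 km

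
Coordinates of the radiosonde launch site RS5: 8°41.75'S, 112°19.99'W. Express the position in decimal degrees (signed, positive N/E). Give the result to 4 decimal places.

lat: 8.6958° S → -8.6958°
lon: 112.3332° W → -112.3332°

-8.6958°, -112.3332°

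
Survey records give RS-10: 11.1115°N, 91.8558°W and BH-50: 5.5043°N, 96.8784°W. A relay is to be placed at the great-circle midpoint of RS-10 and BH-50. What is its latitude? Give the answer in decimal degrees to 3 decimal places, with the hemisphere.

8.316°N

Bx = cos φ₂ cos Δλ = 0.991567,  By = cos φ₂ sin Δλ = -0.087145
φₘ = atan2(sin φ₁ + sin φ₂, √((cos φ₁ + Bx)² + By²)) = 8.31577°
λₘ = λ₁ + atan2(By, cos φ₁ + Bx) = -94.38507°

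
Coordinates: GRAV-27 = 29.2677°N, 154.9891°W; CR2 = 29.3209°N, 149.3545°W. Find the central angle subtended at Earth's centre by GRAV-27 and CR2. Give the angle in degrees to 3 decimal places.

4.914°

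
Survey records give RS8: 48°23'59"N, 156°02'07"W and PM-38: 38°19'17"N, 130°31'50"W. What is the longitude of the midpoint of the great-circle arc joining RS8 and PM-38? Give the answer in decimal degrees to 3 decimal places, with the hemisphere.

142.203°W

RS8: φ = +48.39972°, λ = -156.03528°
PM-38: φ = +38.32139°, λ = -130.53056°
Bx = cos φ₂ cos Δλ = 0.708091,  By = cos φ₂ sin Δλ = 0.337814
φₘ = atan2(sin φ₁ + sin φ₂, √((cos φ₁ + Bx)² + By²)) = 44.07025°
λₘ = λ₁ + atan2(By, cos φ₁ + Bx) = -142.20326°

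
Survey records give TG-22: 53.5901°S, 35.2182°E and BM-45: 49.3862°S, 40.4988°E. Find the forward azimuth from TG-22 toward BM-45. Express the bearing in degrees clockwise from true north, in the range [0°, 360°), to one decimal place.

Δλ = 5.2806°
y = sin Δλ · cos φ₂ = 0.059910
x = cos φ₁ sin φ₂ − sin φ₁ cos φ₂ cos Δλ = 0.071083
θ = atan2(y, x) = 40.1248° → 40.1248° (mod 360°)

40.1°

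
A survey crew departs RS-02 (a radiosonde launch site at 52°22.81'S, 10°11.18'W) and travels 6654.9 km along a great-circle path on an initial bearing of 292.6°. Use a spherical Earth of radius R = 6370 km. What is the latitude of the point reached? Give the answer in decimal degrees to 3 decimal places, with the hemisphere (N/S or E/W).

RS-02: φ = -52.38017°, λ = -10.18633°
δ = d/R = 6654.9/6370 = 1.044725 rad
φ₂ = arcsin(sin φ₁ cos δ + cos φ₁ sin δ cos θ)
   = arcsin(-0.79208·0.50214 + 0.61042·0.86479·0.38430) = -11.23719°
λ₂ = λ₁ + atan2(sin θ sin δ cos φ₁, cos δ − sin φ₁ sin φ₂) = -64.67344°

11.237°S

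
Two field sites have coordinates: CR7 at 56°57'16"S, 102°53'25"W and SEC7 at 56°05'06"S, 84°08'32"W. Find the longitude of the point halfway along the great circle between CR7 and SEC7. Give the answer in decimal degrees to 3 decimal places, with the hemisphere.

CR7: φ = -56.95444°, λ = -102.89028°
SEC7: φ = -56.08500°, λ = -84.14222°
Bx = cos φ₂ cos Δλ = 0.528357,  By = cos φ₂ sin Δλ = 0.179333
φₘ = atan2(sin φ₁ + sin φ₂, √((cos φ₁ + Bx)² + By²)) = -56.87315°
λₘ = λ₁ + atan2(By, cos φ₁ + Bx) = -93.40774°

93.408°W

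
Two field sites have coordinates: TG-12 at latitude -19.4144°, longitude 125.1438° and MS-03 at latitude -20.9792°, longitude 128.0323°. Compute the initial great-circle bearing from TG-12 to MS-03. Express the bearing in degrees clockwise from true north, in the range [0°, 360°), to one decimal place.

120.5°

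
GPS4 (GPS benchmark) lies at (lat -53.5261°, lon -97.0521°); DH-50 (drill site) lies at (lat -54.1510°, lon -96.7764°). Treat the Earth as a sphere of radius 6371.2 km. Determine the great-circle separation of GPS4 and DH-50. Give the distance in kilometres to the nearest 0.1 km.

71.8 km

Δφ = -0.6249°,  Δλ = 0.2757°
a = sin²(Δφ/2) + cos φ₁ cos φ₂ sin²(Δλ/2) = 0.000032
c = 2·arcsin(√a) = 0.011270 rad = 0.6457°
d = R·c = 6371.2 × 0.011270 = 71.8 km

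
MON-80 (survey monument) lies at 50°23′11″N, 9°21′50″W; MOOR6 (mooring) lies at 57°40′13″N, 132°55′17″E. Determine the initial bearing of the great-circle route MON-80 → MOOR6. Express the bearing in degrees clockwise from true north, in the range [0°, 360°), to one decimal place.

MON-80: φ = +50.38639°, λ = -9.36389°
MOOR6: φ = +57.67028°, λ = +132.92139°
Δλ = 142.2853°
y = sin Δλ · cos φ₂ = 0.327148
x = cos φ₁ sin φ₂ − sin φ₁ cos φ₂ cos Δλ = 0.864673
θ = atan2(y, x) = 20.7241° → 20.7241° (mod 360°)

20.7°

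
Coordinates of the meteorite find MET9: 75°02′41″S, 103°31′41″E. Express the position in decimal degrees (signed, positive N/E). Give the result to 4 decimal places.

-75.0447°, +103.5281°

lat: 75.0447° S → -75.0447°
lon: 103.5281° E → +103.5281°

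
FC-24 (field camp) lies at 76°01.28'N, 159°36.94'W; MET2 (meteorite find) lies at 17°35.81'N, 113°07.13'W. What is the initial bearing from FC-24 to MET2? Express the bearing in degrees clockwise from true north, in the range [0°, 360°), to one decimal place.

FC-24: φ = +76.02133°, λ = -159.61567°
MET2: φ = +17.59683°, λ = -113.11883°
Δλ = 46.4968°
y = sin Δλ · cos φ₂ = 0.691396
x = cos φ₁ sin φ₂ − sin φ₁ cos φ₂ cos Δλ = -0.563723
θ = atan2(y, x) = 129.1917° → 129.1917° (mod 360°)

129.2°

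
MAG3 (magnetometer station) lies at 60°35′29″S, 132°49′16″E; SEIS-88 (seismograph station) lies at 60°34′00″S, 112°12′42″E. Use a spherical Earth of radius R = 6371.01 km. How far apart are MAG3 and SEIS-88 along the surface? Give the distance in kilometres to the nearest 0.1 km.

1121.1 km

MAG3: φ = -60.59139°, λ = +132.82111°
SEIS-88: φ = -60.56667°, λ = +112.21167°
Δφ = 0.0247°,  Δλ = -20.6094°
a = sin²(Δφ/2) + cos φ₁ cos φ₂ sin²(Δλ/2) = 0.007721
c = 2·arcsin(√a) = 0.175971 rad = 10.0824°
d = R·c = 6371.01 × 0.175971 = 1121.1 km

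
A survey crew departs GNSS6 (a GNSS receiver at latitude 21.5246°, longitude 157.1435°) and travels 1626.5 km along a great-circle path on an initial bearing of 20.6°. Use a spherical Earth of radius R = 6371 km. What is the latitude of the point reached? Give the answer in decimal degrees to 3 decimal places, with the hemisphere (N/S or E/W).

δ = d/R = 1626.5/6371 = 0.255297 rad
φ₂ = arcsin(sin φ₁ cos δ + cos φ₁ sin δ cos θ)
   = arcsin(0.36690·0.96759 + 0.93026·0.25253·0.93606) = 35.09328°
λ₂ = λ₁ + atan2(sin θ sin δ cos φ₁, cos δ − sin φ₁ sin φ₂) = 163.37765°

35.093°N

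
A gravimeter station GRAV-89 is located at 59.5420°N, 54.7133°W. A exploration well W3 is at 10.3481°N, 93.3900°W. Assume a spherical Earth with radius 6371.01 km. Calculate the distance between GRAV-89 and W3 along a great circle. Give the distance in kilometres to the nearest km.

Δφ = -49.1939°,  Δλ = -38.6767°
a = sin²(Δφ/2) + cos φ₁ cos φ₂ sin²(Δλ/2) = 0.227931
c = 2·arcsin(√a) = 0.995436 rad = 57.0343°
d = R·c = 6371.01 × 0.995436 = 6341.9 km

6342 km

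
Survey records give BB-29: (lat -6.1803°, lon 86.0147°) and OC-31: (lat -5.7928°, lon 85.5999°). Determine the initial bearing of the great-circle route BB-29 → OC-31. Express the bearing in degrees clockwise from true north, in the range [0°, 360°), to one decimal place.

313.2°

Δλ = -0.4148°
y = sin Δλ · cos φ₂ = -0.007203
x = cos φ₁ sin φ₂ − sin φ₁ cos φ₂ cos Δλ = 0.006760
θ = atan2(y, x) = -46.8143° → 313.1857° (mod 360°)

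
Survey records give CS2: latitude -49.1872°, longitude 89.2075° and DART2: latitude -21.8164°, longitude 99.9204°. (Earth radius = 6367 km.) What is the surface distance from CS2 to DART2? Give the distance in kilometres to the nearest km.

Δφ = 27.3708°,  Δλ = 10.7129°
a = sin²(Δφ/2) + cos φ₁ cos φ₂ sin²(Δλ/2) = 0.061263
c = 2·arcsin(√a) = 0.500226 rad = 28.6608°
d = R·c = 6367 × 0.500226 = 3184.9 km

3185 km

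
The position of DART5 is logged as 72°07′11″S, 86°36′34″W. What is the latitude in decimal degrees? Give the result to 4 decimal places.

72.1197°S

72° + 7′/60 + 11″/3600 = 72 + 0.11667 + 0.00306 = 72.1197°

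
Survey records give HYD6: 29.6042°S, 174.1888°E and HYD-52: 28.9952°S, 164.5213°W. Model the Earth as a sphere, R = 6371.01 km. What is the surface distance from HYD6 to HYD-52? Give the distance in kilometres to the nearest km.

2063 km

Δφ = 0.6090°,  Δλ = 21.2899°
a = sin²(Δφ/2) + cos φ₁ cos φ₂ sin²(Δλ/2) = 0.025978
c = 2·arcsin(√a) = 0.323764 rad = 18.5503°
d = R·c = 6371.01 × 0.323764 = 2062.7 km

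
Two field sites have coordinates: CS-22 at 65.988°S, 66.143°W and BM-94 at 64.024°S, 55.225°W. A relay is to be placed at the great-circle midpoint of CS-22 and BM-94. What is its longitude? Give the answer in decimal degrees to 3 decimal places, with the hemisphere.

Bx = cos φ₂ cos Δλ = 0.430067,  By = cos φ₂ sin Δλ = 0.082958
φₘ = atan2(sin φ₁ + sin φ₂, √((cos φ₁ + Bx)² + By²)) = -65.10546°
λₘ = λ₁ + atan2(By, cos φ₁ + Bx) = -60.48267°

60.483°W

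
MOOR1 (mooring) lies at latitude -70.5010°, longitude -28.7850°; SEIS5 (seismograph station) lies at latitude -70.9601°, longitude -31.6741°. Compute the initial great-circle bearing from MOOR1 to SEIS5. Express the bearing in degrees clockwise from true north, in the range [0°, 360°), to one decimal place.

242.9°

Δλ = -2.8891°
y = sin Δλ · cos φ₂ = -0.016443
x = cos φ₁ sin φ₂ − sin φ₁ cos φ₂ cos Δλ = -0.008404
θ = atan2(y, x) = -117.0707° → 242.9293° (mod 360°)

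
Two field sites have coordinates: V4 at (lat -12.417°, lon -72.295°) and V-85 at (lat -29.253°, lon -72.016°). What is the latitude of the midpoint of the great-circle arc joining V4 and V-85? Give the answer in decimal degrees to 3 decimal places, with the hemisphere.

Bx = cos φ₂ cos Δλ = 0.872460,  By = cos φ₂ sin Δλ = 0.004248
φₘ = atan2(sin φ₁ + sin φ₂, √((cos φ₁ + Bx)² + By²)) = -20.83506°
λₘ = λ₁ + atan2(By, cos φ₁ + Bx) = -72.16336°

20.835°S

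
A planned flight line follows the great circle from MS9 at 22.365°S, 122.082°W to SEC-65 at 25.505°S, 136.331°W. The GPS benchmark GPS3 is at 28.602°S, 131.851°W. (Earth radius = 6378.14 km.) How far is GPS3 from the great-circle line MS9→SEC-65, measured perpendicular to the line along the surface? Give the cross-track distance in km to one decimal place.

δ₁₃ = central angle MS9→GPS3 = 0.188385 rad  (haversine)
θ₁₃ = bearing MS9→GPS3 = 232.700°,  θ₁₂ = bearing MS9→SEC-65 = 253.610°
dₓₜ = R·arcsin(sin δ₁₃ · sin(θ₁₃ − θ₁₂)) = 6378.14·arcsin(0.18727·sin(-20.910°)) = -426.616 km
|dₓₜ| = 426.616 km

426.6 km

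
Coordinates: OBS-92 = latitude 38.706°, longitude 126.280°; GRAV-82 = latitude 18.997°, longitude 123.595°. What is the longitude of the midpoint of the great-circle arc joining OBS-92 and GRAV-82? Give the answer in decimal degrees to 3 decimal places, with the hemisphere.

Bx = cos φ₂ cos Δλ = 0.944498,  By = cos φ₂ sin Δλ = -0.044294
φₘ = atan2(sin φ₁ + sin φ₂, √((cos φ₁ + Bx)² + By²)) = 28.85809°
λₘ = λ₁ + atan2(By, cos φ₁ + Bx) = 124.80900°

124.809°E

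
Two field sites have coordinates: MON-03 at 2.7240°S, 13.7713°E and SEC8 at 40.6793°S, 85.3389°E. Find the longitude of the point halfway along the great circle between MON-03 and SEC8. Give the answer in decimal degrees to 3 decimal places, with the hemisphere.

43.921°E

Bx = cos φ₂ cos Δλ = 0.239786,  By = cos φ₂ sin Δλ = 0.719464
φₘ = atan2(sin φ₁ + sin φ₂, √((cos φ₁ + Bx)² + By²)) = -26.02261°
λₘ = λ₁ + atan2(By, cos φ₁ + Bx) = 43.92113°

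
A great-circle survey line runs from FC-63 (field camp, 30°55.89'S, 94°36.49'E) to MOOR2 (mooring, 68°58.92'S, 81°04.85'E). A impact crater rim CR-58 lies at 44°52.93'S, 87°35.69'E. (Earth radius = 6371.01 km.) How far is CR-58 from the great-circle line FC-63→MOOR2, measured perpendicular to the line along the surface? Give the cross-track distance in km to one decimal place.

FC-63: φ = -30.93150°, λ = +94.60817°
MOOR2: φ = -68.98200°, λ = +81.08083°
CR-58: φ = -44.88217°, λ = +87.59483°
δ₁₃ = central angle FC-63→CR-58 = 0.261683 rad  (haversine)
θ₁₃ = bearing FC-63→CR-58 = 199.537°,  θ₁₂ = bearing FC-63→MOOR2 = 187.688°
dₓₜ = R·arcsin(sin δ₁₃ · sin(θ₁₃ − θ₁₂)) = 6371.01·arcsin(0.25871·sin(11.849°)) = 338.592 km
|dₓₜ| = 338.592 km

338.6 km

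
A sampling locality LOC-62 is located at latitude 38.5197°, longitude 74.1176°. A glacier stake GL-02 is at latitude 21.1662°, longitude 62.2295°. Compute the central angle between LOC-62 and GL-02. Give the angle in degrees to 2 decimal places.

Δφ = -17.3535°,  Δλ = -11.8881°
a = sin²(Δφ/2) + cos φ₁ cos φ₂ sin²(Δλ/2) = 0.030583
c = 2·arcsin(√a) = 0.351568 rad = 20.1434°

20.14°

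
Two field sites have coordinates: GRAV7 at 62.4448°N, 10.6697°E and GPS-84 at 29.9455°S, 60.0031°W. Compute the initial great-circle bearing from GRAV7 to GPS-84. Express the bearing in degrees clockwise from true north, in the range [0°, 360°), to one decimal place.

Δλ = -70.6728°
y = sin Δλ · cos φ₂ = -0.817668
x = cos φ₁ sin φ₂ − sin φ₁ cos φ₂ cos Δλ = -0.485169
θ = atan2(y, x) = -120.6831° → 239.3169° (mod 360°)

239.3°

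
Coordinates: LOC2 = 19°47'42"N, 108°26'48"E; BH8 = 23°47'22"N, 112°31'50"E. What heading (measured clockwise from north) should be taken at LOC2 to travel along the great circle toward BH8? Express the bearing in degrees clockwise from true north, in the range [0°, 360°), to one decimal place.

42.8°

LOC2: φ = +19.79500°, λ = +108.44667°
BH8: φ = +23.78944°, λ = +112.53056°
Δλ = 4.0839°
y = sin Δλ · cos φ₂ = 0.065166
x = cos φ₁ sin φ₂ − sin φ₁ cos φ₂ cos Δλ = 0.070447
θ = atan2(y, x) = 42.7701° → 42.7701° (mod 360°)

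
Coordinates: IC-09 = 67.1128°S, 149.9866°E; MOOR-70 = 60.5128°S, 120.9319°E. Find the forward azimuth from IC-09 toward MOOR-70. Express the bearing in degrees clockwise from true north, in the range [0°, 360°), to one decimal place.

283.6°

Δλ = -29.0547°
y = sin Δλ · cos φ₂ = -0.239048
x = cos φ₁ sin φ₂ − sin φ₁ cos φ₂ cos Δλ = 0.057870
θ = atan2(y, x) = -76.3914° → 283.6086° (mod 360°)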